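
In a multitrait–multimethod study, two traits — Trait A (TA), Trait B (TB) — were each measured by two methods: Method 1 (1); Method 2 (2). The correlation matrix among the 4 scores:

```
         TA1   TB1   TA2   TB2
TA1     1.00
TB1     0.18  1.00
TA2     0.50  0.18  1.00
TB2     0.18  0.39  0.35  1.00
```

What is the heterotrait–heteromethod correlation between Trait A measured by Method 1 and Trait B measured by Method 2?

Different traits and methods: r(TA1, TB2) = 0.18.

0.18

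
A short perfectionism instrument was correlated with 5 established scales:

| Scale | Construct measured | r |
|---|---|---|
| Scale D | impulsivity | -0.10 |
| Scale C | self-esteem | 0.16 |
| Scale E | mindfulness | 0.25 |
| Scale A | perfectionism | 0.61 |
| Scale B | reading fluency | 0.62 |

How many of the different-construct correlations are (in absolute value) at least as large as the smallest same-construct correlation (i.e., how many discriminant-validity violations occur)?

Convergent (same construct = perfectionism): Scale A.
Smallest convergent = 0.61. Discriminant |r|: 0.10, 0.16, 0.25, 0.62; count ≥ 0.61 → 1.

1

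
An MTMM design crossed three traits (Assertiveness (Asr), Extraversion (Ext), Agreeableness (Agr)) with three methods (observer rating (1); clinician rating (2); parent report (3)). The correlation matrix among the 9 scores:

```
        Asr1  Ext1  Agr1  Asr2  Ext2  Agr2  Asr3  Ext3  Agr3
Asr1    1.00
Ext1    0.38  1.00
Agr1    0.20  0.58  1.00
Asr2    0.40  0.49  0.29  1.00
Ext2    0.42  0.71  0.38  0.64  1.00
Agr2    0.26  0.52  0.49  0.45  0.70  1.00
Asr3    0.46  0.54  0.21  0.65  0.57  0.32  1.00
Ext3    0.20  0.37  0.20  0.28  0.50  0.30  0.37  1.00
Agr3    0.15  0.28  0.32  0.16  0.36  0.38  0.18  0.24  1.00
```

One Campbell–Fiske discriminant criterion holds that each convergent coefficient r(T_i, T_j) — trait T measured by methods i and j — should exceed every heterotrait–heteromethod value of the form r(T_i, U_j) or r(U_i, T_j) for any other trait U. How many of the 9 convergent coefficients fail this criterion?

5

Checking each validity diagonal entry against its comparison values:
Asr (methods 1·2): 0.40 vs {0.42, 0.49, 0.26, 0.29} → fail.
Asr (methods 1·3): 0.46 vs {0.20, 0.54, 0.15, 0.21} → fail.
Asr (methods 2·3): 0.65 vs {0.28, 0.57, 0.16, 0.32} → pass.
Ext (methods 1·2): 0.71 vs {0.49, 0.42, 0.52, 0.38} → pass.
Ext (methods 1·3): 0.37 vs {0.54, 0.20, 0.28, 0.20} → fail.
Ext (methods 2·3): 0.50 vs {0.57, 0.28, 0.36, 0.30} → fail.
Agr (methods 1·2): 0.49 vs {0.29, 0.26, 0.38, 0.52} → fail.
Agr (methods 1·3): 0.32 vs {0.21, 0.15, 0.20, 0.28} → pass.
Agr (methods 2·3): 0.38 vs {0.32, 0.16, 0.30, 0.36} → pass.
5 of 9 fail.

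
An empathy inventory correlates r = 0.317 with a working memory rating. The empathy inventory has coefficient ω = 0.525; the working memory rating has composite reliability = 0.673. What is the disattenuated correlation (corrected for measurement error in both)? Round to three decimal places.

r_true = r_obs / √(r_xx · r_yy) = 0.317 / √(0.525 × 0.673) = 0.317 / √0.353325 = 0.317 / 0.5944 ≈ 0.533.

0.533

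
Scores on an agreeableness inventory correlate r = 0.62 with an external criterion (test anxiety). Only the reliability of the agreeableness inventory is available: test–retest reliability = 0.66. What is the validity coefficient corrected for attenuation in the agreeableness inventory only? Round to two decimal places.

Single correction: r_c = r_obs / √r_xx = 0.62 / √0.66 = 0.62 / 0.8124 ≈ 0.76.

0.76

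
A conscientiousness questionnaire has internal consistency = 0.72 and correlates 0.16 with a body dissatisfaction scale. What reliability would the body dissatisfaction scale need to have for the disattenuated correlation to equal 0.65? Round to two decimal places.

0.08

r_true = r_obs / √(r_xx · r_yy) ⇒ 0.65 = 0.16 / √(0.72 · r_yy).
√(0.72 · r_yy) = 0.16 / 0.65 = 0.2462; 0.72 · r_yy = 0.0606; r_yy = 0.0606 / 0.72 ≈ 0.08.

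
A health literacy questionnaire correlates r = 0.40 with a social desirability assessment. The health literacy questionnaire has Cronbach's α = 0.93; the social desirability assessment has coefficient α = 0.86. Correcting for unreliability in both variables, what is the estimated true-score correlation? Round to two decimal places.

0.45

r_true = r_obs / √(r_xx · r_yy) = 0.40 / √(0.93 × 0.86) = 0.40 / √0.7998 = 0.40 / 0.8943 ≈ 0.45.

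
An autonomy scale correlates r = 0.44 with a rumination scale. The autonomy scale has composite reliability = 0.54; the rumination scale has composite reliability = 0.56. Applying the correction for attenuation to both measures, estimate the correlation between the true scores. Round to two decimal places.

0.80

r_true = r_obs / √(r_xx · r_yy) = 0.44 / √(0.54 × 0.56) = 0.44 / √0.3024 = 0.44 / 0.5499 ≈ 0.80.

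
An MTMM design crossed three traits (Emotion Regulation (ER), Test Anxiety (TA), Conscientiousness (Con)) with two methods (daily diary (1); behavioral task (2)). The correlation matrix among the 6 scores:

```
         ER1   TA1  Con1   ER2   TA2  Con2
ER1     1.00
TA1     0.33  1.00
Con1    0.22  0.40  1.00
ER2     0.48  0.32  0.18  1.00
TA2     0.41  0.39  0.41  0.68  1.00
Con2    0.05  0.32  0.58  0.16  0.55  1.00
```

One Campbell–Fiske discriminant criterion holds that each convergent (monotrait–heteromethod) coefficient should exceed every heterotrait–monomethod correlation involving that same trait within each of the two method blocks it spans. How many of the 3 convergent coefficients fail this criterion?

2

Convergent coefficients and their comparison sets:
ER (methods 1·2): 0.48 vs {0.33, 0.68, 0.22, 0.16} → fail.
TA (methods 1·2): 0.39 vs {0.33, 0.68, 0.40, 0.55} → fail.
Con (methods 1·2): 0.58 vs {0.22, 0.16, 0.40, 0.55} → pass.
2 of 3 fail.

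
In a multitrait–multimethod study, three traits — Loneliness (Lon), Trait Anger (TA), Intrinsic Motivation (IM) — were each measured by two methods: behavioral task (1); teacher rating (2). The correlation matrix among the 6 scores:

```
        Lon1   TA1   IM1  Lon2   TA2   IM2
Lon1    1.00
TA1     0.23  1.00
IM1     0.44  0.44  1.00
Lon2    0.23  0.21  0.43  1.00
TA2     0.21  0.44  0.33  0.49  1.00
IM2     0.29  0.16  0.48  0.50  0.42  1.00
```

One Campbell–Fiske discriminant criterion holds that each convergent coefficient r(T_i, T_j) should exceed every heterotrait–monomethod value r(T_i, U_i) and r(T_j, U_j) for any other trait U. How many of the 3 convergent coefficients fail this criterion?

Each convergent coefficient versus the relevant comparison correlations:
Lon (methods 1·2): 0.23 vs {0.23, 0.49, 0.44, 0.50} → fail.
TA (methods 1·2): 0.44 vs {0.23, 0.49, 0.44, 0.42} → fail.
IM (methods 1·2): 0.48 vs {0.44, 0.50, 0.44, 0.42} → fail.
3 of 3 fail.

3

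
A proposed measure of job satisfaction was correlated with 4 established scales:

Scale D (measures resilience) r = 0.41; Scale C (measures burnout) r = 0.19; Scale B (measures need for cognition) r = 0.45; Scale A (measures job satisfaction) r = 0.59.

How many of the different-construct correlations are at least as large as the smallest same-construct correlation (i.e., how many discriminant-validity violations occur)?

0

Convergent (same construct = job satisfaction): Scale A.
Smallest convergent = 0.59. Discriminant values: 0.41, 0.19, 0.45; count ≥ 0.59 → 0.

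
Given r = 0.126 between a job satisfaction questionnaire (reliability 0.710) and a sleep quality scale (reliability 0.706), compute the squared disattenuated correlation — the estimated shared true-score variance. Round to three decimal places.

Disattenuated r = 0.126 / √(0.710 × 0.706) = 0.126 / 0.7080 = 0.1780.
Shared true-score variance = 0.1780² = 0.0317 ≈ 0.032.

0.032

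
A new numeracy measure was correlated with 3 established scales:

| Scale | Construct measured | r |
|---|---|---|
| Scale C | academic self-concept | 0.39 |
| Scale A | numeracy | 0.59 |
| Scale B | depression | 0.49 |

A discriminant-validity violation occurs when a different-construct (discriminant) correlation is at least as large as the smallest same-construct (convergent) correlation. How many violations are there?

0

Convergent (same construct = numeracy): Scale A.
Smallest convergent = 0.59. Discriminant values: 0.39, 0.49; count ≥ 0.59 → 0.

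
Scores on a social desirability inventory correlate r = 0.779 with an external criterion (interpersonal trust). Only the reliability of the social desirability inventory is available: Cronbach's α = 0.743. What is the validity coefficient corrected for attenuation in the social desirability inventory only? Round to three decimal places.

Single correction: r_c = r_obs / √r_xx = 0.779 / √0.743 = 0.779 / 0.8620 ≈ 0.904.

0.904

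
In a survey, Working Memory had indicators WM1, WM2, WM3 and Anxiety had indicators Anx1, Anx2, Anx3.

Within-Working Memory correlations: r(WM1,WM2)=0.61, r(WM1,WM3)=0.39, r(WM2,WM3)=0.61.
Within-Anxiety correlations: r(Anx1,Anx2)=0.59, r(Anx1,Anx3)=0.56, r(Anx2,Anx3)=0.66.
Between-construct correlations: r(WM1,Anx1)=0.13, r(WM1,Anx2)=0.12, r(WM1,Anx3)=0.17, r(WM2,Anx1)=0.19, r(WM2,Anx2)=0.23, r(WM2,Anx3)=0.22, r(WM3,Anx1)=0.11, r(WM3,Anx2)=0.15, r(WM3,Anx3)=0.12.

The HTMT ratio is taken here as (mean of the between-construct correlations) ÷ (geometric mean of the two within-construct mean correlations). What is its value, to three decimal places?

0.281

Mean heterotrait r = 1.44/9 = 0.1600.
Mean within-WM = 1.61/3 = 0.5367; mean within-Anx = 1.81/3 = 0.6033.
Geometric mean = √(0.5367 × 0.6033) = 0.5690.
HTMT = 0.1600 / 0.5690 = 0.281.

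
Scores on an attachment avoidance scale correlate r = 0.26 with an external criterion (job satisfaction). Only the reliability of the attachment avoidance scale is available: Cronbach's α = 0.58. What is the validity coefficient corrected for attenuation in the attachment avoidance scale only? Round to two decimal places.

0.34

Single correction: r_c = r_obs / √r_xx = 0.26 / √0.58 = 0.26 / 0.7616 ≈ 0.34.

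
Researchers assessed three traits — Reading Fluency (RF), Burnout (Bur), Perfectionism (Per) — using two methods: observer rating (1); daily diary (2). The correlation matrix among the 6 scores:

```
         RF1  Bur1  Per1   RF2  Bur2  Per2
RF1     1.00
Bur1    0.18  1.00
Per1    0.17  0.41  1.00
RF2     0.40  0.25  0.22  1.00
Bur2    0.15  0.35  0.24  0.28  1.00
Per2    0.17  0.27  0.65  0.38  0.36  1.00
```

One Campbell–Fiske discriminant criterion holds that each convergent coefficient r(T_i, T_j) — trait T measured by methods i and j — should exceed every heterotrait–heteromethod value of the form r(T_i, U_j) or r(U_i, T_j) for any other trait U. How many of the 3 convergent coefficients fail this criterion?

Each convergent coefficient versus the relevant comparison correlations:
RF (methods 1·2): 0.40 vs {0.15, 0.25, 0.17, 0.22} → pass.
Bur (methods 1·2): 0.35 vs {0.25, 0.15, 0.27, 0.24} → pass.
Per (methods 1·2): 0.65 vs {0.22, 0.17, 0.24, 0.27} → pass.
0 of 3 fail.

0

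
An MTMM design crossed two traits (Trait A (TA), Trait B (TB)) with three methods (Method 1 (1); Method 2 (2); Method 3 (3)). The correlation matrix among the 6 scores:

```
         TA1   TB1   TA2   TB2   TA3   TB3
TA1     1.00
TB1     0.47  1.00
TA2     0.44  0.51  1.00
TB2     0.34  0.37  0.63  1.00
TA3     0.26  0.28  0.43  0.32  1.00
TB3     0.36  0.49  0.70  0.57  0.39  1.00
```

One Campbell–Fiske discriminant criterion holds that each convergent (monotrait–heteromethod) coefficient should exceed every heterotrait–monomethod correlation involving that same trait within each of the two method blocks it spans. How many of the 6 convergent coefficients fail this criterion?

5

Convergent coefficients and their comparison sets:
TA (methods 1·2): 0.44 vs {0.47, 0.63} → fail.
TA (methods 1·3): 0.26 vs {0.47, 0.39} → fail.
TA (methods 2·3): 0.43 vs {0.63, 0.39} → fail.
TB (methods 1·2): 0.37 vs {0.47, 0.63} → fail.
TB (methods 1·3): 0.49 vs {0.47, 0.39} → pass.
TB (methods 2·3): 0.57 vs {0.63, 0.39} → fail.
5 of 6 fail.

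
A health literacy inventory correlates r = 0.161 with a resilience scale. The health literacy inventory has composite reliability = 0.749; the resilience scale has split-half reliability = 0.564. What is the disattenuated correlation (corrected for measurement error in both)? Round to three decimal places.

0.248

r_true = r_obs / √(r_xx · r_yy) = 0.161 / √(0.749 × 0.564) = 0.161 / √0.422436 = 0.161 / 0.6500 ≈ 0.248.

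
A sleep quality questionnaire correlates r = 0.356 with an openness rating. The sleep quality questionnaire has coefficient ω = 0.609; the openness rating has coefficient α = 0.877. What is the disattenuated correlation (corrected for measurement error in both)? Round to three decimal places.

0.487

r_true = r_obs / √(r_xx · r_yy) = 0.356 / √(0.609 × 0.877) = 0.356 / √0.534093 = 0.356 / 0.7308 ≈ 0.487.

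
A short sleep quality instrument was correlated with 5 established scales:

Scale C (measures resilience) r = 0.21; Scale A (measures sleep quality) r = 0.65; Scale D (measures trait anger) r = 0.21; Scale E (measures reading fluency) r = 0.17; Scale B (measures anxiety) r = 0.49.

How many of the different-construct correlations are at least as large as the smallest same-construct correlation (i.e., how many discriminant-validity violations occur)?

Convergent (same construct = sleep quality): Scale A.
Smallest convergent = 0.65. Discriminant values: 0.21, 0.21, 0.17, 0.49; count ≥ 0.65 → 0.

0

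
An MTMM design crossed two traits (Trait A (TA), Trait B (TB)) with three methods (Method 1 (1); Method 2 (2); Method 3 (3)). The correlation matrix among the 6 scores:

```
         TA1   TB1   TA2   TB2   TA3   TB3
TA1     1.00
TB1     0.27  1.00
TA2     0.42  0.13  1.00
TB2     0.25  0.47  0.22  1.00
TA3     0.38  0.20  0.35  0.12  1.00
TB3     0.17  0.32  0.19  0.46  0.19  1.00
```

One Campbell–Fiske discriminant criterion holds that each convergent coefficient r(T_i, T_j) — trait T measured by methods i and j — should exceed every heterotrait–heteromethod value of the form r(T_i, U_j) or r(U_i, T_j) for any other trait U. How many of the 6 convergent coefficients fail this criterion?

Each convergent coefficient versus the relevant comparison correlations:
TA (methods 1·2): 0.42 vs {0.25, 0.13} → pass.
TA (methods 1·3): 0.38 vs {0.17, 0.20} → pass.
TA (methods 2·3): 0.35 vs {0.19, 0.12} → pass.
TB (methods 1·2): 0.47 vs {0.13, 0.25} → pass.
TB (methods 1·3): 0.32 vs {0.20, 0.17} → pass.
TB (methods 2·3): 0.46 vs {0.12, 0.19} → pass.
0 of 6 fail.

0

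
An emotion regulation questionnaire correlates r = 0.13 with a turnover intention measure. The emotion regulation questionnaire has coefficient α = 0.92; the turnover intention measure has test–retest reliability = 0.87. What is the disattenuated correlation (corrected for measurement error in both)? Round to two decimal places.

r_true = r_obs / √(r_xx · r_yy) = 0.13 / √(0.92 × 0.87) = 0.13 / √0.8004 = 0.13 / 0.8947 ≈ 0.15.

0.15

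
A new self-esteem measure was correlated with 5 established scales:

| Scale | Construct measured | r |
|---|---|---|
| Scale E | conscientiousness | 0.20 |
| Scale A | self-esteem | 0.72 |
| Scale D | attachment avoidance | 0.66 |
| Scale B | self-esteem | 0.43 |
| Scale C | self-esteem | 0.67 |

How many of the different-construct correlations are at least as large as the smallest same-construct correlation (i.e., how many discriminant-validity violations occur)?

1

Convergent (same construct = self-esteem): Scale A, Scale B, Scale C.
Smallest convergent = 0.43. Discriminant values: 0.20, 0.66; count ≥ 0.43 → 1.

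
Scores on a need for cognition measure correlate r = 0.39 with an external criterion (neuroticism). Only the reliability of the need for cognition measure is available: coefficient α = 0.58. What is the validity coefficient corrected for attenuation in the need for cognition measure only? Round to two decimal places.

Single correction: r_c = r_obs / √r_xx = 0.39 / √0.58 = 0.39 / 0.7616 ≈ 0.51.

0.51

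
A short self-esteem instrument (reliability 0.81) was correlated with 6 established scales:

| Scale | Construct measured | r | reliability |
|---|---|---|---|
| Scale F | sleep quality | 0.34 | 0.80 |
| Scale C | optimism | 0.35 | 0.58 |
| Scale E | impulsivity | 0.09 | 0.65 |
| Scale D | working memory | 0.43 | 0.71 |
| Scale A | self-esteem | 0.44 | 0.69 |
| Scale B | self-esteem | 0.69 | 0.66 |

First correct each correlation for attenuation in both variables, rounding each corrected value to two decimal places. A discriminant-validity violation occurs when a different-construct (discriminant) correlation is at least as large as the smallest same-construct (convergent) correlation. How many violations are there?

0

Disattenuated r (r / √(r_scale · r_new)):
  Scale F (disc): 0.34 / √(0.80·0.81) = 0.42
  Scale C (disc): 0.35 / √(0.58·0.81) = 0.51
  Scale E (disc): 0.09 / √(0.65·0.81) = 0.12
  Scale D (disc): 0.43 / √(0.71·0.81) = 0.57
  Scale A (conv): 0.44 / √(0.69·0.81) = 0.59
  Scale B (conv): 0.69 / √(0.66·0.81) = 0.94
Smallest convergent = 0.59. Discriminant values: 0.42, 0.51, 0.12, 0.57; count ≥ 0.59 → 0.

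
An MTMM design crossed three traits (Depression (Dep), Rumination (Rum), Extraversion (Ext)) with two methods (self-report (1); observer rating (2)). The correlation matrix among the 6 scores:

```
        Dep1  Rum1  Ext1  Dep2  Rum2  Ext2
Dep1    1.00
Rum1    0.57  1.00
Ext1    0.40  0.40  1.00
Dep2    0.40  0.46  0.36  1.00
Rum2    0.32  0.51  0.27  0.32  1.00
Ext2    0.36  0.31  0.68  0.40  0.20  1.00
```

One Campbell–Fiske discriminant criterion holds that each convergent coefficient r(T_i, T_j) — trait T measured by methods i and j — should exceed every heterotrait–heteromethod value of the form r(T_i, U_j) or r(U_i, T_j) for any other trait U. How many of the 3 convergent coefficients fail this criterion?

Checking each validity diagonal entry against its comparison values:
Dep (methods 1·2): 0.40 vs {0.32, 0.46, 0.36, 0.36} → fail.
Rum (methods 1·2): 0.51 vs {0.46, 0.32, 0.31, 0.27} → pass.
Ext (methods 1·2): 0.68 vs {0.36, 0.36, 0.27, 0.31} → pass.
1 of 3 fail.

1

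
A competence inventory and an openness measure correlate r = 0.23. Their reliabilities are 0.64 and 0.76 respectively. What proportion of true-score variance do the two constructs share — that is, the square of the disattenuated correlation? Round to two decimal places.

Disattenuated r = 0.23 / √(0.64 × 0.76) = 0.23 / 0.6974 = 0.3298.
Shared true-score variance = 0.3298² = 0.1088 ≈ 0.11.

0.11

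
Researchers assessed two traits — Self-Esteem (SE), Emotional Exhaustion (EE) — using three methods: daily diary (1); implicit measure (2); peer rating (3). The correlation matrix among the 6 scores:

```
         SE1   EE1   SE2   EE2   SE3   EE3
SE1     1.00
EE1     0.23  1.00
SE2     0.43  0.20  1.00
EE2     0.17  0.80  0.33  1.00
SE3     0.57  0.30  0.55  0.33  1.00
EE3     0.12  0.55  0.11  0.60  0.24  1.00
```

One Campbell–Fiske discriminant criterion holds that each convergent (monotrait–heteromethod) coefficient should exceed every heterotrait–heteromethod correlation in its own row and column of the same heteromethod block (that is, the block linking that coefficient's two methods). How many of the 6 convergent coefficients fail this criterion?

Convergent coefficients and their comparison sets:
SE (methods 1·2): 0.43 vs {0.17, 0.20} → pass.
SE (methods 1·3): 0.57 vs {0.12, 0.30} → pass.
SE (methods 2·3): 0.55 vs {0.11, 0.33} → pass.
EE (methods 1·2): 0.80 vs {0.20, 0.17} → pass.
EE (methods 1·3): 0.55 vs {0.30, 0.12} → pass.
EE (methods 2·3): 0.60 vs {0.33, 0.11} → pass.
0 of 6 fail.

0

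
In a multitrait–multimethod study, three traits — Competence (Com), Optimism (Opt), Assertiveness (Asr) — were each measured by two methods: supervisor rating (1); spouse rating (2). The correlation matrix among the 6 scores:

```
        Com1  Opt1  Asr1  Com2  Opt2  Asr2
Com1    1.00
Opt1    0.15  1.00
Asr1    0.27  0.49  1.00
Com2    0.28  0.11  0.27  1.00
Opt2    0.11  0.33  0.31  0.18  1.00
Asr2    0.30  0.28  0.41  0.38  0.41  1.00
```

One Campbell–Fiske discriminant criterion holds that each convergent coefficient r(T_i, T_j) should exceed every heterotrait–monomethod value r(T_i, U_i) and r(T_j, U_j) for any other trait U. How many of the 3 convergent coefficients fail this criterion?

3

Convergent coefficients and their comparison sets:
Com (methods 1·2): 0.28 vs {0.15, 0.18, 0.27, 0.38} → fail.
Opt (methods 1·2): 0.33 vs {0.15, 0.18, 0.49, 0.41} → fail.
Asr (methods 1·2): 0.41 vs {0.27, 0.38, 0.49, 0.41} → fail.
3 of 3 fail.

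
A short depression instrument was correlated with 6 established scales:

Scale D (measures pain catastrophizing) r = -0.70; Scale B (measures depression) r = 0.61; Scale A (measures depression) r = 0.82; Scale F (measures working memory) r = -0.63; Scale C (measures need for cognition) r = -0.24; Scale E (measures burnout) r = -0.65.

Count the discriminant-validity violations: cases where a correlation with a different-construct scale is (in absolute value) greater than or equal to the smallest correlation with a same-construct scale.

3

Convergent (same construct = depression): Scale B, Scale A.
Smallest convergent = 0.61. Discriminant |r|: 0.70, 0.63, 0.24, 0.65; count ≥ 0.61 → 3.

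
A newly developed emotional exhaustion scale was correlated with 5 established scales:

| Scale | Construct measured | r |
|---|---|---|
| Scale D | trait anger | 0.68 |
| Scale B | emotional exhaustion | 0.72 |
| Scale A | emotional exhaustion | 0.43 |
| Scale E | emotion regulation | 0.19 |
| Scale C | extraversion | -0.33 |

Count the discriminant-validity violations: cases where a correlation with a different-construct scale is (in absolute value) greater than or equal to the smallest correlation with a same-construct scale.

1

Convergent (same construct = emotional exhaustion): Scale B, Scale A.
Smallest convergent = 0.43. Discriminant |r|: 0.68, 0.19, 0.33; count ≥ 0.43 → 1.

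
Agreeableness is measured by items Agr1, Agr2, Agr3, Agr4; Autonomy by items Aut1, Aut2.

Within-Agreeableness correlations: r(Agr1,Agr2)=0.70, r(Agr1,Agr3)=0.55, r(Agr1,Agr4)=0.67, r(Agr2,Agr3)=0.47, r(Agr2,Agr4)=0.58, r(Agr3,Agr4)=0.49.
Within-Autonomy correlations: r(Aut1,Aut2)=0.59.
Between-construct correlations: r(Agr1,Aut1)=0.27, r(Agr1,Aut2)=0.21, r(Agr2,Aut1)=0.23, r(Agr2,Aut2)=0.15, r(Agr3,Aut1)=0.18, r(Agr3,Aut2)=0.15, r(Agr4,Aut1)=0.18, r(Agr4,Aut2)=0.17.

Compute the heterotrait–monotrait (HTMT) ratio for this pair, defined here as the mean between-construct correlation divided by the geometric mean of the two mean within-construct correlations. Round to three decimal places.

Mean heterotrait r = 1.54/8 = 0.1925.
Mean within-Agr = 3.46/6 = 0.5767; mean within-Aut = 0.59/1 = 0.5900.
Geometric mean = √(0.5767 × 0.5900) = 0.5833.
HTMT = 0.1925 / 0.5833 = 0.330.

0.330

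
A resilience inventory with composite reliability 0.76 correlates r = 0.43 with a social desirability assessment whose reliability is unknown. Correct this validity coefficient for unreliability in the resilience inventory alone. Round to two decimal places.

Single correction: r_c = r_obs / √r_xx = 0.43 / √0.76 = 0.43 / 0.8718 ≈ 0.49.

0.49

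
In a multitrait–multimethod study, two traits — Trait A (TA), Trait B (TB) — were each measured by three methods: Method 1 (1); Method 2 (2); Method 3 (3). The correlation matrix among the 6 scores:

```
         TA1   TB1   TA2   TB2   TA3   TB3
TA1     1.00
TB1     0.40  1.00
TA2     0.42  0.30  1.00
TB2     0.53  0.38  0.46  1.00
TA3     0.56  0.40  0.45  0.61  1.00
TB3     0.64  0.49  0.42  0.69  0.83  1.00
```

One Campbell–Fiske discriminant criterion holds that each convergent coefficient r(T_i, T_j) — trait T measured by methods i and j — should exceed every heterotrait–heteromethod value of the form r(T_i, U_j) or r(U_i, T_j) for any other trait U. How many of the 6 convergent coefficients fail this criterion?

5

Checking each validity diagonal entry against its comparison values:
TA (methods 1·2): 0.42 vs {0.53, 0.30} → fail.
TA (methods 1·3): 0.56 vs {0.64, 0.40} → fail.
TA (methods 2·3): 0.45 vs {0.42, 0.61} → fail.
TB (methods 1·2): 0.38 vs {0.30, 0.53} → fail.
TB (methods 1·3): 0.49 vs {0.40, 0.64} → fail.
TB (methods 2·3): 0.69 vs {0.61, 0.42} → pass.
5 of 6 fail.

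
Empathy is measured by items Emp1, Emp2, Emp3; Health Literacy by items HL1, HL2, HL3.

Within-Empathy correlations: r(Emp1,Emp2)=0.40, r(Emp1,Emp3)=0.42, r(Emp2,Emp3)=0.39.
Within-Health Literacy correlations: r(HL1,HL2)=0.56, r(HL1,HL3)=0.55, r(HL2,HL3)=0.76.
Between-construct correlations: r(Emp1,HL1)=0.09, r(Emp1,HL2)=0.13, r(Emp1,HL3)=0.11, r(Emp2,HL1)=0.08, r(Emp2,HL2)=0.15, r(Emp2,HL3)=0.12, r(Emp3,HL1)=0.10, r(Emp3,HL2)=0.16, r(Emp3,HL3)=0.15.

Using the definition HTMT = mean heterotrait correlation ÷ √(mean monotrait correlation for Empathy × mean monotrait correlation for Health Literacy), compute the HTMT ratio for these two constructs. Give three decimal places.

0.242

Mean between = 1.09/9 = 0.1211.
Mean within-Emp = 1.21/3 = 0.4033; mean within-HL = 1.87/3 = 0.6233.
Geometric mean = √(0.4033 × 0.6233) = 0.5014.
HTMT = 0.1211 / 0.5014 = 0.242.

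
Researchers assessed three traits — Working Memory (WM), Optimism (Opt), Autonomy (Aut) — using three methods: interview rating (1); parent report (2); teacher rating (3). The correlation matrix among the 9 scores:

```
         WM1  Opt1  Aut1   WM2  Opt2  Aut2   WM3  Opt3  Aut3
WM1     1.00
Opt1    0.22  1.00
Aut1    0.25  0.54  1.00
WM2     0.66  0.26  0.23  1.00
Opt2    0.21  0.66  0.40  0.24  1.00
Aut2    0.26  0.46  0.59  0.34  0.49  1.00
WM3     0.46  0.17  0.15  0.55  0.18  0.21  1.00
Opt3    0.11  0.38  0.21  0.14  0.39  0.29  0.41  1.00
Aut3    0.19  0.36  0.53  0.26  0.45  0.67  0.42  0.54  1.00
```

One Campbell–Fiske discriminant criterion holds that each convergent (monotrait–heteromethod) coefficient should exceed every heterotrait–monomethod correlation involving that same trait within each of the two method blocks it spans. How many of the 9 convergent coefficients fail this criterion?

Each convergent coefficient versus the relevant comparison correlations:
WM (methods 1·2): 0.66 vs {0.22, 0.24, 0.25, 0.34} → pass.
WM (methods 1·3): 0.46 vs {0.22, 0.41, 0.25, 0.42} → pass.
WM (methods 2·3): 0.55 vs {0.24, 0.41, 0.34, 0.42} → pass.
Opt (methods 1·2): 0.66 vs {0.22, 0.24, 0.54, 0.49} → pass.
Opt (methods 1·3): 0.38 vs {0.22, 0.41, 0.54, 0.54} → fail.
Opt (methods 2·3): 0.39 vs {0.24, 0.41, 0.49, 0.54} → fail.
Aut (methods 1·2): 0.59 vs {0.25, 0.34, 0.54, 0.49} → pass.
Aut (methods 1·3): 0.53 vs {0.25, 0.42, 0.54, 0.54} → fail.
Aut (methods 2·3): 0.67 vs {0.34, 0.42, 0.49, 0.54} → pass.
3 of 9 fail.

3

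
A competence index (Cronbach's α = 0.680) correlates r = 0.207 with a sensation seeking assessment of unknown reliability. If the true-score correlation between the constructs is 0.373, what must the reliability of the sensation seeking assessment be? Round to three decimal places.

0.453

r_true = r_obs / √(r_xx · r_yy) ⇒ 0.373 = 0.207 / √(0.680 · r_yy).
√(0.680 · r_yy) = 0.207 / 0.373 = 0.5550; 0.680 · r_yy = 0.3080; r_yy = 0.3080 / 0.680 ≈ 0.453.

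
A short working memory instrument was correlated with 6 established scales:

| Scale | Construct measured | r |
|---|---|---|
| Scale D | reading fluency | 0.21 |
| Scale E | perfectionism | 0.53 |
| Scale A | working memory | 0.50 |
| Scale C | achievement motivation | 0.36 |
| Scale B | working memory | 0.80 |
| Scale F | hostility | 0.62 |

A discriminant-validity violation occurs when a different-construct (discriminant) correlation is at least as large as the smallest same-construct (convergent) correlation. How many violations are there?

2

Convergent (same construct = working memory): Scale A, Scale B.
Smallest convergent = 0.50. Discriminant values: 0.21, 0.53, 0.36, 0.62; count ≥ 0.50 → 2.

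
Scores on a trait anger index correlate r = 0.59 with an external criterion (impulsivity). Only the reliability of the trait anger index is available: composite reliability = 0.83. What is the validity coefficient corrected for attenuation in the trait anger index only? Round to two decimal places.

0.65

Single correction: r_c = r_obs / √r_xx = 0.59 / √0.83 = 0.59 / 0.9110 ≈ 0.65.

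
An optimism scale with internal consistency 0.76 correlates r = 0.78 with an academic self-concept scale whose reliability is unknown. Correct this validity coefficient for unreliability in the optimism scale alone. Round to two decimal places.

0.89

Single correction: r_c = r_obs / √r_xx = 0.78 / √0.76 = 0.78 / 0.8718 ≈ 0.89.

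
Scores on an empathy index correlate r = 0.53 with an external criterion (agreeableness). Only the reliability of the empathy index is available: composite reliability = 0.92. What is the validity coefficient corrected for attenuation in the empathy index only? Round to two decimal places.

Single correction: r_c = r_obs / √r_xx = 0.53 / √0.92 = 0.53 / 0.9592 ≈ 0.55.

0.55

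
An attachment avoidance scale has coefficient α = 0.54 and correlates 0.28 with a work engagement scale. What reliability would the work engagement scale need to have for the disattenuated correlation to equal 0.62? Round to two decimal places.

r_true = r_obs / √(r_xx · r_yy) ⇒ 0.62 = 0.28 / √(0.54 · r_yy).
√(0.54 · r_yy) = 0.28 / 0.62 = 0.4516; 0.54 · r_yy = 0.2039; r_yy = 0.2039 / 0.54 ≈ 0.38.

0.38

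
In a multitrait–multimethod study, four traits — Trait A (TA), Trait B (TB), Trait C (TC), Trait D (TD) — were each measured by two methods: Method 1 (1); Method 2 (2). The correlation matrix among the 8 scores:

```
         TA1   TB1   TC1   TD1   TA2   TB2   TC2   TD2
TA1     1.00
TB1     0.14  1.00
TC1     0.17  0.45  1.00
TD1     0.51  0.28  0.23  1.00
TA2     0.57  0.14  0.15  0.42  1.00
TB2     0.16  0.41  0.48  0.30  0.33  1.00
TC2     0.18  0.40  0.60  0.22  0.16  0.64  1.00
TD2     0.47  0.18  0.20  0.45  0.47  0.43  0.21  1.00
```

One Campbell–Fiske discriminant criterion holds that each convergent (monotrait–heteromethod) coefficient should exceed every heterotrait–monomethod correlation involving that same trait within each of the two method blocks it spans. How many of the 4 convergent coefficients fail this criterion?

3

Checking each validity diagonal entry against its comparison values:
TA (methods 1·2): 0.57 vs {0.14, 0.33, 0.17, 0.16, 0.51, 0.47} → pass.
TB (methods 1·2): 0.41 vs {0.14, 0.33, 0.45, 0.64, 0.28, 0.43} → fail.
TC (methods 1·2): 0.60 vs {0.17, 0.16, 0.45, 0.64, 0.23, 0.21} → fail.
TD (methods 1·2): 0.45 vs {0.51, 0.47, 0.28, 0.43, 0.23, 0.21} → fail.
3 of 4 fail.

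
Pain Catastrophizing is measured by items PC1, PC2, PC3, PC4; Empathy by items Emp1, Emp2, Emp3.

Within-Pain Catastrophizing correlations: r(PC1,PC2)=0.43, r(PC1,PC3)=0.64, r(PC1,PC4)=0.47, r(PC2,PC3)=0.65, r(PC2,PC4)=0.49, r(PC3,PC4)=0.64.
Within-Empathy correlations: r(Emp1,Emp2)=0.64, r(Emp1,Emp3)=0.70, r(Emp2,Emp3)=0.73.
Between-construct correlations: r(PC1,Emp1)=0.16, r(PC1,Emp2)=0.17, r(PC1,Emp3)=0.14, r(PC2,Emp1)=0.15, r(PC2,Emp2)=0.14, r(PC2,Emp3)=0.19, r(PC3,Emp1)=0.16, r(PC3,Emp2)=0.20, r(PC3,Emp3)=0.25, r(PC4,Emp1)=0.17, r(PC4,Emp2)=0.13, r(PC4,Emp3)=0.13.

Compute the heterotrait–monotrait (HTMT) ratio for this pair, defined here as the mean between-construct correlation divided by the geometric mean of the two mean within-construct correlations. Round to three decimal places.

Between-construct mean = 1.99/12 = 0.1658.
Mean within-PC = 3.32/6 = 0.5533; mean within-Emp = 2.07/3 = 0.6900.
Geometric mean = √(0.5533 × 0.6900) = 0.6179.
HTMT = 0.1658 / 0.6179 = 0.268.

0.268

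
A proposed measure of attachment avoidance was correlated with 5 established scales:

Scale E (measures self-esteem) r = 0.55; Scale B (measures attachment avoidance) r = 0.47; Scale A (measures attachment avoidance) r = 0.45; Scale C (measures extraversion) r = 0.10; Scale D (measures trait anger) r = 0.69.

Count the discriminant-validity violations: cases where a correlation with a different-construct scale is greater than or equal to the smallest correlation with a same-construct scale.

2

Convergent (same construct = attachment avoidance): Scale B, Scale A.
Smallest convergent = 0.45. Discriminant values: 0.55, 0.10, 0.69; count ≥ 0.45 → 2.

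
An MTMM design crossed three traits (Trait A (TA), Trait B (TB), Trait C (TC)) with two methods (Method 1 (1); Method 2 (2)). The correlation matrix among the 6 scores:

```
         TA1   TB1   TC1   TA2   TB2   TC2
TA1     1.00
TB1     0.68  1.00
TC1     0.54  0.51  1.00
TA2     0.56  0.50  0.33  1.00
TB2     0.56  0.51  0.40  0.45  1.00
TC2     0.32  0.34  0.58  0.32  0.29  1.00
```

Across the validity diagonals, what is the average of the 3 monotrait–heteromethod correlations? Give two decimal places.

Convergent values: 0.56, 0.51, 0.58; mean = 1.65/3 = 0.55.

0.55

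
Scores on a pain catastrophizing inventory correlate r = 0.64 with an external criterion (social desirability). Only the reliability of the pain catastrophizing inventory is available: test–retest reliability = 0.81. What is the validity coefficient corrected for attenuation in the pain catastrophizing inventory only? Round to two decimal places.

Single correction: r_c = r_obs / √r_xx = 0.64 / √0.81 = 0.64 / 0.9000 ≈ 0.71.

0.71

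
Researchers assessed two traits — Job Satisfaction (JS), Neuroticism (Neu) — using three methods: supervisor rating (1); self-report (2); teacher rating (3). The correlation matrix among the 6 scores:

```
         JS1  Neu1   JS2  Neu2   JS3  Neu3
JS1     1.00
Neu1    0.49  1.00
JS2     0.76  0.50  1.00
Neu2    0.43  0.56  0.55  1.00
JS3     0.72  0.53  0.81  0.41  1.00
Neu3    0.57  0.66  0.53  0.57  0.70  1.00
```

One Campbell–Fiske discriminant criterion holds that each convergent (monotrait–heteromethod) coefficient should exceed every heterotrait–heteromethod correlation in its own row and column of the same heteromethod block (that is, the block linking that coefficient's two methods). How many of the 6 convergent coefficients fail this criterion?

0

Each convergent coefficient versus the relevant comparison correlations:
JS (methods 1·2): 0.76 vs {0.43, 0.50} → pass.
JS (methods 1·3): 0.72 vs {0.57, 0.53} → pass.
JS (methods 2·3): 0.81 vs {0.53, 0.41} → pass.
Neu (methods 1·2): 0.56 vs {0.50, 0.43} → pass.
Neu (methods 1·3): 0.66 vs {0.53, 0.57} → pass.
Neu (methods 2·3): 0.57 vs {0.41, 0.53} → pass.
0 of 6 fail.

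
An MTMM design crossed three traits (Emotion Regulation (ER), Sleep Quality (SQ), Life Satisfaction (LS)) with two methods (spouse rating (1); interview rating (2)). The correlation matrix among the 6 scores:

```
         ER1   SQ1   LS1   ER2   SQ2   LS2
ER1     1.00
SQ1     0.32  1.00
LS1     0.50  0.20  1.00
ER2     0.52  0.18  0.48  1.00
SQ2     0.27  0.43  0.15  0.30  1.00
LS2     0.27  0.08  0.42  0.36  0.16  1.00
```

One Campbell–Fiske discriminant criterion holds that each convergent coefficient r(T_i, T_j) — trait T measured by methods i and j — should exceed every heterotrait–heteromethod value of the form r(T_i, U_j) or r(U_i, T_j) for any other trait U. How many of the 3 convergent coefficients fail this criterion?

Each convergent coefficient versus the relevant comparison correlations:
ER (methods 1·2): 0.52 vs {0.27, 0.18, 0.27, 0.48} → pass.
SQ (methods 1·2): 0.43 vs {0.18, 0.27, 0.08, 0.15} → pass.
LS (methods 1·2): 0.42 vs {0.48, 0.27, 0.15, 0.08} → fail.
1 of 3 fail.

1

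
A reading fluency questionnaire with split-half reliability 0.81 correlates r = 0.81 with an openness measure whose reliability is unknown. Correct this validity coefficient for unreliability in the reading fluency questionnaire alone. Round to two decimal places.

0.90

Single correction: r_c = r_obs / √r_xx = 0.81 / √0.81 = 0.81 / 0.9000 ≈ 0.90.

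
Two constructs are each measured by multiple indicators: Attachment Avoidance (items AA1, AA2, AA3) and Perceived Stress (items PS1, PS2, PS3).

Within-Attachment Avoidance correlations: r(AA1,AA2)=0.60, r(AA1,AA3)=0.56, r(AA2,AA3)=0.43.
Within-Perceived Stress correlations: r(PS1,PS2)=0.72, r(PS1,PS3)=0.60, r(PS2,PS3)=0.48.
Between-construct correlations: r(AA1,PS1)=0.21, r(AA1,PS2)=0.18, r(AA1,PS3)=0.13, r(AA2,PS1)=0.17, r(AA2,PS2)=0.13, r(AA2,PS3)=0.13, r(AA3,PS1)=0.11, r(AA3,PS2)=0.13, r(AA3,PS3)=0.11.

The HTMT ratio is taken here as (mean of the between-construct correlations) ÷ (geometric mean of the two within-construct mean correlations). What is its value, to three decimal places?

0.256

Mean between = 1.30/9 = 0.1444.
Mean within-AA = 1.59/3 = 0.5300; mean within-PS = 1.80/3 = 0.6000.
Geometric mean = √(0.5300 × 0.6000) = 0.5639.
HTMT = 0.1444 / 0.5639 = 0.256.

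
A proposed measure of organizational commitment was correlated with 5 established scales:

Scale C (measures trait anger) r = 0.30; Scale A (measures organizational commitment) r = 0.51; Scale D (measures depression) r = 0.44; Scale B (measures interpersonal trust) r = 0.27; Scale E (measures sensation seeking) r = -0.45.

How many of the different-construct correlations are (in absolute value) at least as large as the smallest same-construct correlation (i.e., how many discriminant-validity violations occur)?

0

Convergent (same construct = organizational commitment): Scale A.
Smallest convergent = 0.51. Discriminant |r|: 0.30, 0.44, 0.27, 0.45; count ≥ 0.51 → 0.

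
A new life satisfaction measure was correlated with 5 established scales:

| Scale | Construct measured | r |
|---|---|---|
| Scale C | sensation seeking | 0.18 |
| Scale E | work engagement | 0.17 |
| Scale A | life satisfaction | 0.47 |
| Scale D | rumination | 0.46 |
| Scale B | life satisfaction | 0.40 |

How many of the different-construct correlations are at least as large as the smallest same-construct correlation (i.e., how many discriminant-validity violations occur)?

Convergent (same construct = life satisfaction): Scale A, Scale B.
Smallest convergent = 0.40. Discriminant values: 0.18, 0.17, 0.46; count ≥ 0.40 → 1.

1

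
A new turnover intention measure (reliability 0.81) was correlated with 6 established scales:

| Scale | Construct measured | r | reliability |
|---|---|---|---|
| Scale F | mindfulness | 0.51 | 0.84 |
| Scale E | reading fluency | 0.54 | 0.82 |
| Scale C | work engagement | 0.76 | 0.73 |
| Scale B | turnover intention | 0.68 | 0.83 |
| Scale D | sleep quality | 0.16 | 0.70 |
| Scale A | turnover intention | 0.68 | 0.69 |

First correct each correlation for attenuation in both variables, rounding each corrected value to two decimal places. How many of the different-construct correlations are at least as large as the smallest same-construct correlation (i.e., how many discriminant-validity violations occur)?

1

Disattenuated r (r / √(r_scale · r_new)):
  Scale F (disc): 0.51 / √(0.84·0.81) = 0.62
  Scale E (disc): 0.54 / √(0.82·0.81) = 0.66
  Scale C (disc): 0.76 / √(0.73·0.81) = 0.99
  Scale B (conv): 0.68 / √(0.83·0.81) = 0.83
  Scale D (disc): 0.16 / √(0.70·0.81) = 0.21
  Scale A (conv): 0.68 / √(0.69·0.81) = 0.91
Smallest convergent = 0.83. Discriminant values: 0.62, 0.66, 0.99, 0.21; count ≥ 0.83 → 1.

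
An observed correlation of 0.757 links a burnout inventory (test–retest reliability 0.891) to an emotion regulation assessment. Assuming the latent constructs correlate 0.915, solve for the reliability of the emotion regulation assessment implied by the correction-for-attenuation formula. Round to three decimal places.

r_true = r_obs / √(r_xx · r_yy) ⇒ 0.915 = 0.757 / √(0.891 · r_yy).
√(0.891 · r_yy) = 0.757 / 0.915 = 0.8273; 0.891 · r_yy = 0.6844; r_yy = 0.6844 / 0.891 ≈ 0.768.

0.768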